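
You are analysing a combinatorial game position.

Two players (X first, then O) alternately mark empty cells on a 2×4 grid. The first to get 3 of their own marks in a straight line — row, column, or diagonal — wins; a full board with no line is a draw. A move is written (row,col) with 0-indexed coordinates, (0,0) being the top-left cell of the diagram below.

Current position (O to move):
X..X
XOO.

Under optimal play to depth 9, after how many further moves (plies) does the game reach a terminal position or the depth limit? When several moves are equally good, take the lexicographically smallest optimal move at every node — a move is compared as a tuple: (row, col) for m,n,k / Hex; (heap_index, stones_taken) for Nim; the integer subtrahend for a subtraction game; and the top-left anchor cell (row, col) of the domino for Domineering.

ply 1, O at X..X/XOO. | (0,1)=+0→XO.X/XOO.; (0,2)=+0→X.OX/XOO.; (1,3)=+1→X..X/XOOO*
ply 2: X..X/XOOO is terminal -1 (X); from X..X/XOO. depth 9

PV length from [X..X/XOO.]: 1 ply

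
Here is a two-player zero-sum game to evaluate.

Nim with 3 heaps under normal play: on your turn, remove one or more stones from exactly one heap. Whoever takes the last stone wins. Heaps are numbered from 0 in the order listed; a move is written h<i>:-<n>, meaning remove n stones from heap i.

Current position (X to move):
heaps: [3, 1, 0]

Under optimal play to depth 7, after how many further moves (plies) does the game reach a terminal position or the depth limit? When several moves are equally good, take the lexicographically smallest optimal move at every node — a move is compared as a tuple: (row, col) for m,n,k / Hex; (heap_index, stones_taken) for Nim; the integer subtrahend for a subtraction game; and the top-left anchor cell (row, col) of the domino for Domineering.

p1 X@[(3,1,0)]: h0:-1[(2,1,0)]-1 h0:-2[(1,1,0)]+1* h0:-3[(0,1,0)]-1 h1:-1[(3,0,0)]-1
p2 O@[(1,1,0)]: h0:-1[(0,1,0)]-1* h1:-1[(1,0,0)]-1
p3 X@[(0,1,0)]: h1:-1[(0,0,0)]+1*
p4 O@[(0,0,0)] terminal -1; root [(3,1,0)] d7

PV length from [(3,1,0)]: 3 plies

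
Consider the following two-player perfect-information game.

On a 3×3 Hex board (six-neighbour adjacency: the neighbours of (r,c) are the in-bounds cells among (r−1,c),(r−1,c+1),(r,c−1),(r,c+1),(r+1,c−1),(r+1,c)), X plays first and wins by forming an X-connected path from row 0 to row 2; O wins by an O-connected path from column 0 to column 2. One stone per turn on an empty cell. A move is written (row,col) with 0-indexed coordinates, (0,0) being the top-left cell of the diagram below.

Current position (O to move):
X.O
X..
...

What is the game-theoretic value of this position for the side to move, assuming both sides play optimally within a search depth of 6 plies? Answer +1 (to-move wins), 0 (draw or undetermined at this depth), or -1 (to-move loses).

value(X.O/X../..., O) = +1

ply 1, O at X.O/X../... | (0,1)=-1→XOO/X../...; (1,1)=-1→X.O/XO./...; (1,2)=-1→X.O/X.O/...; (2,0)=+1→X.O/X../O..*; (2,1)=-1→X.O/X../.O.; (2,2)=-1→X.O/X../..O
ply 2, X at X.O/X../O.. | (0,1)=-1→XXO/X../O..*; (1,1)=-1→X.O/XX./O..; (1,2)=-1→X.O/X.X/O..; (2,1)=-1→X.O/X../OX.; (2,2)=-1→X.O/X../O.X
ply 3, O at XXO/X../O.. | (1,1)=+1→XXO/XO./O..*; (1,2)=+1→XXO/X.O/O..; (2,1)=+1→XXO/X../OO.; (2,2)=+1→XXO/X../O.O
ply 4: XXO/XO./O.. is terminal -1 (X); from X.O/X../... depth 6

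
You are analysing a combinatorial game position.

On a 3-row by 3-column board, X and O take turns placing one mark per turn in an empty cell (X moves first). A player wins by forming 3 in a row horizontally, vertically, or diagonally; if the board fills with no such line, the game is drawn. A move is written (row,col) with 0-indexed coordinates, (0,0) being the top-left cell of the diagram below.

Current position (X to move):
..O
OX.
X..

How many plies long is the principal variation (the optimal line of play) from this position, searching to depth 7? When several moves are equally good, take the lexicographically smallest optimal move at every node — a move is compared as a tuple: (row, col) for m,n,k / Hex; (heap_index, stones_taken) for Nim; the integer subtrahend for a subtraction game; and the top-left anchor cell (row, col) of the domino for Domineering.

PV length from [..O/OX./X..]: 3 plies

p1 X@[..O/OX./X..]: (0,0)[X.O/OX./X..]+0 (0,1)[.XO/OX./X..]+0 (1,2)[..O/OXX/X..]+0 (2,1)[..O/OX./XX.]+1* (2,2)[..O/OX./X.X]+1
p2 O@[..O/OX./XX.]: (0,0)[O.O/OX./XX.]-1* (0,1)[.OO/OX./XX.]-1 (1,2)[..O/OXO/XX.]-1 (2,2)[..O/OX./XXO]-1
p3 X@[O.O/OX./XX.]: (0,1)[OXO/OX./XX.]+1* (1,2)[O.O/OXX/XX.]-1 (2,2)[O.O/OX./XXX]+1
p4 O@[OXO/OX./XX.] terminal -1; root [..O/OX./X..] d7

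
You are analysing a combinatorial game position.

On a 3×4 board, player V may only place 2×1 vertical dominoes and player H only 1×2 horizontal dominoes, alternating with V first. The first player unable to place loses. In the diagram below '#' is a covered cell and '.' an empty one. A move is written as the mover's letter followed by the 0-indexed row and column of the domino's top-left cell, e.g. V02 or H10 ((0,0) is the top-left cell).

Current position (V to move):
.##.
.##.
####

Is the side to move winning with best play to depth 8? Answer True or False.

V winning at [.##./.##./####]: True

p1 V@[.##./.##./####]: V00[###./###./####]+1* V03[.###/.###/####]+1
p2 H@[###./###./####] terminal -1; root [.##./.##./####] d8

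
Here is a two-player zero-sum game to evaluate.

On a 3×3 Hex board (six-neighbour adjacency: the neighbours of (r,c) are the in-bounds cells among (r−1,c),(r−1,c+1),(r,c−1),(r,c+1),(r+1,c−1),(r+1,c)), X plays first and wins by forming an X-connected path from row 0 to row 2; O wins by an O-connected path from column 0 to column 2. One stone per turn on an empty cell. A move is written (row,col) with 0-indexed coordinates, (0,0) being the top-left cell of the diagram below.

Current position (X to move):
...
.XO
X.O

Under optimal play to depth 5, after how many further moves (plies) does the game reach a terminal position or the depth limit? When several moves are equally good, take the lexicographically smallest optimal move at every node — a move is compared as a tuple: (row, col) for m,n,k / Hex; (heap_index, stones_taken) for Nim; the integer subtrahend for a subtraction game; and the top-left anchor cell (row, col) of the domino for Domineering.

PV length from [.../.XO/X.O]: 3 plies

[.../.XO/X.O] X move#1: (0,0):+1/X../.XO/X.O*, (0,1):+1/.X./.XO/X.O, (0,2):+1/..X/.XO/X.O, (1,0):+1/.../XXO/X.O, (2,1):+1/.../.XO/XXO
[X../.XO/X.O] O move#2: (0,1):-1/XO./.XO/X.O*, (0,2):-1/X.O/.XO/X.O, (1,0):-1/X../OXO/X.O, (2,1):-1/X../.XO/XOO
[XO./.XO/X.O] X move#3: (0,2):+1/XOX/.XO/X.O*, (1,0):+1/XO./XXO/X.O, (2,1):+1/XO./.XO/XXO
[XOX/.XO/X.O] end (terminal -1, O#4); searched .../.XO/X.O to 5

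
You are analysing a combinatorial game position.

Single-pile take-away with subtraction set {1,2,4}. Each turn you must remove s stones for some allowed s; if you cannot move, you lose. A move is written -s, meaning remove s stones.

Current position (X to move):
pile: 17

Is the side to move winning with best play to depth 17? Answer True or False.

X winning at [17]: True

ply 1, X at 17 | -1=-1→16; -2=+1→15*; -4=-1→13
ply 2, O at 15 | -1=-1→14*; -2=-1→13; -4=-1→11
ply 3, X at 14 | -1=-1→13; -2=+1→12*; -4=-1→10
ply 4, O at 12 | -1=-1→11*; -2=-1→10; -4=-1→8
ply 5, X at 11 | -1=-1→10; -2=+1→9*; -4=-1→7
ply 6, O at 9 | -1=-1→8*; -2=-1→7; -4=-1→5
ply 7, X at 8 | -1=-1→7; -2=+1→6*; -4=-1→4
ply 8, O at 6 | -1=-1→5*; -2=-1→4; -4=-1→2
ply 9, X at 5 | -1=-1→4; -2=+1→3*; -4=-1→1
ply 10, O at 3 | -1=-1→2*; -2=-1→1
ply 11, X at 2 | -1=-1→1; -2=+1→0*
ply 12: 0 is terminal -1 (O); from 17 depth 17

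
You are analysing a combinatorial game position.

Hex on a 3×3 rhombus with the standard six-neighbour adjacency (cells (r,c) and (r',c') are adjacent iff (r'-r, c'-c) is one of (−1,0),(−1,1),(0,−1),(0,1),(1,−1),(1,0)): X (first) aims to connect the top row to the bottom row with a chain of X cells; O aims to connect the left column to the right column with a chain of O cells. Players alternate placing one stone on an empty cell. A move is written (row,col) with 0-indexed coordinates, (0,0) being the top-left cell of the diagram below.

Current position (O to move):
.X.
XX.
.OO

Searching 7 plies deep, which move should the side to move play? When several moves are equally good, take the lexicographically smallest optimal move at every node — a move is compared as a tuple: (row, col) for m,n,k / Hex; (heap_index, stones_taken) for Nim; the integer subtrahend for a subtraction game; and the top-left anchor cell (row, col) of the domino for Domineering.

O's best at [.X./XX./.OO]: (2,0)

ply 1, O at .X./XX./.OO | (0,0)=-1→OX./XX./.OO; (0,2)=-1→.XO/XX./.OO; (1,2)=-1→.X./XXO/.OO; (2,0)=+1→.X./XX./OOO*
ply 2: .X./XX./OOO is terminal -1 (X); from .X./XX./.OO depth 7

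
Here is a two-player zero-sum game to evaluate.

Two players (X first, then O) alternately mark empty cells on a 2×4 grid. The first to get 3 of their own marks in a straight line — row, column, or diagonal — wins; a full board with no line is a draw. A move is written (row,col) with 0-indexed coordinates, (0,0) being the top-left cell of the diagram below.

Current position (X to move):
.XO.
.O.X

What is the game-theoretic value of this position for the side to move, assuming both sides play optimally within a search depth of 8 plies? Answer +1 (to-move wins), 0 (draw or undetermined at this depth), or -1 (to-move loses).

[.XO./.O.X] X move#1: (0,0):+0/XXO./.O.X*, (0,3):+0/.XOX/.O.X, (1,0):+0/.XO./XO.X, (1,2):+0/.XO./.OXX
[XXO./.O.X] O move#2: (0,3):+0/XXOO/.O.X*, (1,0):+0/XXO./OO.X, (1,2):+0/XXO./.OOX
[XXOO/.O.X] X move#3: (1,0):+0/XXOO/XO.X*, (1,2):+0/XXOO/.OXX
[XXOO/XO.X] O move#4: (1,2):+0/XXOO/XOOX*
[XXOO/XOOX] end (terminal +0, X#5); searched .XO./.O.X to 8

value(.XO./.O.X, X) = 0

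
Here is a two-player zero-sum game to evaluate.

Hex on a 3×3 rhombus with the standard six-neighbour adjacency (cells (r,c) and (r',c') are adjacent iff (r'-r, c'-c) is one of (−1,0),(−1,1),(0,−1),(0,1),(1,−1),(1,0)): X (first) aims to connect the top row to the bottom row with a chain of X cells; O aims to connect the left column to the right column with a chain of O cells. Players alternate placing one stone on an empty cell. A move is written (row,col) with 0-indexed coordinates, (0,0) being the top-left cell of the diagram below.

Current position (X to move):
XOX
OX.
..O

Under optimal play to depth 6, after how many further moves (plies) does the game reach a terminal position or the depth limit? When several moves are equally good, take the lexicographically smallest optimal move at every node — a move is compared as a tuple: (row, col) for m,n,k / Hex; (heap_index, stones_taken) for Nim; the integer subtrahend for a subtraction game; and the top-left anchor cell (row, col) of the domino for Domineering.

PV length from [XOX/OX./..O]: 3 plies

ply 1, X at XOX/OX./..O | (1,2)=+1→XOX/OXX/..O*; (2,0)=+1→XOX/OX./X.O; (2,1)=+1→XOX/OX./.XO
ply 2, O at XOX/OXX/..O | (2,0)=-1→XOX/OXX/O.O*; (2,1)=-1→XOX/OXX/.OO
ply 3, X at XOX/OXX/O.O | (2,1)=+1→XOX/OXX/OXO*
ply 4: XOX/OXX/OXO is terminal -1 (O); from XOX/OX./..O depth 6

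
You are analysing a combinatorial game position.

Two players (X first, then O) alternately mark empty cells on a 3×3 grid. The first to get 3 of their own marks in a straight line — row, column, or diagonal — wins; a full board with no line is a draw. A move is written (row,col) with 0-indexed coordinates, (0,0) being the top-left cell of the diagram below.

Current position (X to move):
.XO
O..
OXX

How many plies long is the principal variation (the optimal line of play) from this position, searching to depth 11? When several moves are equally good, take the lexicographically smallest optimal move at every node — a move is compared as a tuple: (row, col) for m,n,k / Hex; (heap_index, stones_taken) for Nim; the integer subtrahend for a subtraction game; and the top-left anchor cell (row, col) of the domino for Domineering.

PV length from [.XO/O../OXX]: 1 ply

p1 X@[.XO/O../OXX]: (0,0)[XXO/O../OXX]-1 (1,1)[.XO/OX./OXX]+1* (1,2)[.XO/O.X/OXX]-1
p2 O@[.XO/OX./OXX] terminal -1; root [.XO/O../OXX] d11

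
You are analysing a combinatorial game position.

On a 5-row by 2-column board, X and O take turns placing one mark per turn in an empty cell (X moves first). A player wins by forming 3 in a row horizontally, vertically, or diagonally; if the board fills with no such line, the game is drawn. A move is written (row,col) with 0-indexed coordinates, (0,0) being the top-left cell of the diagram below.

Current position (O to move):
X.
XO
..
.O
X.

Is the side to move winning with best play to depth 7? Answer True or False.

O winning at [X./XO/../.O/X.]: True

ply 1, O at X./XO/../.O/X. | (0,1)=-1→XO/XO/../.O/X.; (2,0)=+0→X./XO/O./.O/X.; (2,1)=+1→X./XO/.O/.O/X.*; (3,0)=-1→X./XO/../OO/X.; (4,1)=-1→X./XO/../.O/XO
ply 2: X./XO/.O/.O/X. is terminal -1 (X); from X./XO/../.O/X. depth 7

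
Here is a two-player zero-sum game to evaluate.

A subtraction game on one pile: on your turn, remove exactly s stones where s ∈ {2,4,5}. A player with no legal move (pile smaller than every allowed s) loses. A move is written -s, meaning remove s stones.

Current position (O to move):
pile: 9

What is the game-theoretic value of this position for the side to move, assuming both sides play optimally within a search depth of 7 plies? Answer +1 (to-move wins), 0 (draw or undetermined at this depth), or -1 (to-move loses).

value(9, O) = +1

ply 1, O at 9 | -2=+1→7*; -4=-1→5; -5=-1→4
ply 2, X at 7 | -2=-1→5*; -4=-1→3; -5=-1→2
ply 3, O at 5 | -2=-1→3; -4=+1→1*; -5=+1→0
ply 4: 1 is terminal -1 (X); from 9 depth 7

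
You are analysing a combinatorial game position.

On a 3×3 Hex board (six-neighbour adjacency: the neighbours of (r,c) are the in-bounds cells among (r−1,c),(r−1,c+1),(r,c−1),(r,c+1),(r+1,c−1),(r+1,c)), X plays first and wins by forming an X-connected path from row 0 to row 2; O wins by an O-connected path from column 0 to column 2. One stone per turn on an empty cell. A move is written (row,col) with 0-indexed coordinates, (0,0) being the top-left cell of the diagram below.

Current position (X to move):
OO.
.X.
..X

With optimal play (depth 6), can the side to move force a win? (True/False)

X winning at [OO./.X./..X]: True

ply 1, X at OO./.X./..X | (0,2)=+1→OOX/.X./..X*; (1,0)=-1→OO./XX./..X; (1,2)=-1→OO./.XX/..X; (2,0)=-1→OO./.X./X.X; (2,1)=-1→OO./.X./.XX
ply 2, O at OOX/.X./..X | (1,0)=-1→OOX/OX./..X*; (1,2)=-1→OOX/.XO/..X; (2,0)=-1→OOX/.X./O.X; (2,1)=-1→OOX/.X./.OX
ply 3, X at OOX/OX./..X | (1,2)=+1→OOX/OXX/..X*; (2,0)=+1→OOX/OX./X.X; (2,1)=+1→OOX/OX./.XX
ply 4: OOX/OXX/..X is terminal -1 (O); from OO./.X./..X depth 6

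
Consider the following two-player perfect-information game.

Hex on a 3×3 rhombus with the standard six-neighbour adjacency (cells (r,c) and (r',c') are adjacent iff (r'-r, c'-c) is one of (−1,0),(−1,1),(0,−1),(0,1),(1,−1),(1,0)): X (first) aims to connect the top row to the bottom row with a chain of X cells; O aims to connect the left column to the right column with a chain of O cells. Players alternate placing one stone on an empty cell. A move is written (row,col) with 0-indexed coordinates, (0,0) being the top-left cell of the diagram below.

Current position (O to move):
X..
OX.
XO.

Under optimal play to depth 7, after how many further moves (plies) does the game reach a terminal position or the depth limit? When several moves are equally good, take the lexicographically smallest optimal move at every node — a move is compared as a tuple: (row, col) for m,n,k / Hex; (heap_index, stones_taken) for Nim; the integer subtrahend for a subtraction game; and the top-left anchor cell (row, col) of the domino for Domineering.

ply 1, O at X../OX./XO. | (0,1)=-1→XO./OX./XO.*; (0,2)=-1→X.O/OX./XO.; (1,2)=-1→X../OXO/XO.; (2,2)=-1→X../OX./XOO
ply 2, X at XO./OX./XO. | (0,2)=+1→XOX/OX./XO.*; (1,2)=-1→XO./OXX/XO.; (2,2)=-1→XO./OX./XOX
ply 3: XOX/OX./XO. is terminal -1 (O); from X../OX./XO. depth 7

PV length from [X../OX./XO.]: 2 plies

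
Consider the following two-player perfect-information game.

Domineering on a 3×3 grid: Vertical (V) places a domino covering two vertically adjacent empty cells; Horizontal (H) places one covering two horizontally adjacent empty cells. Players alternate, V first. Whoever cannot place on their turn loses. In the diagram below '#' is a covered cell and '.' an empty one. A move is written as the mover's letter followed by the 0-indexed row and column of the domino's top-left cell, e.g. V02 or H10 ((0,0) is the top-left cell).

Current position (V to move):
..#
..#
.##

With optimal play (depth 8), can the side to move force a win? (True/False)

V winning at [..#/..#/.##]: True

ply 1, V at ..#/..#/.## | V00=+1→#.#/#.#/.##*; V01=+1→.##/.##/.##; V10=-1→..#/#.#/###
ply 2: #.#/#.#/.## is terminal -1 (H); from ..#/..#/.## depth 8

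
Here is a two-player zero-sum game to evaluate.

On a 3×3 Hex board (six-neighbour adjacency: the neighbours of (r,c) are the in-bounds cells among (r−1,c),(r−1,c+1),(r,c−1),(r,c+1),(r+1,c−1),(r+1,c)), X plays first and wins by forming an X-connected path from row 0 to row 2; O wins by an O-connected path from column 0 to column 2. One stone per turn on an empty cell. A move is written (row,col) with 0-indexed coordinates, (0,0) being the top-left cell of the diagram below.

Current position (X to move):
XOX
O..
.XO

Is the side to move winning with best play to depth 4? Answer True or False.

X winning at [XOX/O../.XO]: True

p1 X@[XOX/O../.XO]: (1,1)[XOX/OX./.XO]+1* (1,2)[XOX/O.X/.XO]+1 (2,0)[XOX/O../XXO]+1
p2 O@[XOX/OX./.XO] terminal -1; root [XOX/O../.XO] d4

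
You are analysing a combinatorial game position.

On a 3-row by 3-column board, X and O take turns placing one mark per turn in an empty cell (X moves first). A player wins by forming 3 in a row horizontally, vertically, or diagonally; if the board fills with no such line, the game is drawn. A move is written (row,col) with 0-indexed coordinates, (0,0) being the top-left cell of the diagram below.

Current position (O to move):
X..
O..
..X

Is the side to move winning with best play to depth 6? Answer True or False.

O winning at [X../O../..X]: False

ply 1, O at X../O../..X | (0,1)=-1→XO./O../..X; (0,2)=-1→X.O/O../..X; (1,1)=+0→X../OO./..X*; (1,2)=-1→X../O.O/..X; (2,0)=-1→X../O../O.X; (2,1)=-1→X../O../.OX
ply 2, X at X../OO./..X | (0,1)=-1→XX./OO./..X; (0,2)=-1→X.X/OO./..X; (1,2)=+0→X../OOX/..X*; (2,0)=-1→X../OO./X.X; (2,1)=-1→X../OO./.XX
ply 3, O at X../OOX/..X | (0,1)=-1→XO./OOX/..X; (0,2)=+0→X.O/OOX/..X*; (2,0)=-1→X../OOX/O.X; (2,1)=-1→X../OOX/.OX
ply 4, X at X.O/OOX/..X | (0,1)=-1→XXO/OOX/..X; (2,0)=+0→X.O/OOX/X.X*; (2,1)=-1→X.O/OOX/.XX
ply 5, O at X.O/OOX/X.X | (0,1)=-1→XOO/OOX/X.X; (2,1)=+0→X.O/OOX/XOX*
ply 6, X at X.O/OOX/XOX | (0,1)=+0→XXO/OOX/XOX*
ply 7: XXO/OOX/XOX is terminal +0 (O); from X../O../..X depth 6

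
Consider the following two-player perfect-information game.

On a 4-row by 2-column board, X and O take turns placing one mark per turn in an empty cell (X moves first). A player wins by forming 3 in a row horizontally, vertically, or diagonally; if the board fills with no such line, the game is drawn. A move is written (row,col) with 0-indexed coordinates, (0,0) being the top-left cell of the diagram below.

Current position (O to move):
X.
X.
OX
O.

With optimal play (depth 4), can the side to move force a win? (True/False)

[X./X./OX/O.] O move#1: (0,1):+0/XO/X./OX/O.*, (1,1):+0/X./XO/OX/O., (3,1):+0/X./X./OX/OO
[XO/X./OX/O.] X move#2: (1,1):+0/XO/XX/OX/O.*, (3,1):+0/XO/X./OX/OX
[XO/XX/OX/O.] O move#3: (3,1):+0/XO/XX/OX/OO*
[XO/XX/OX/OO] end (terminal +0, X#4); searched X./X./OX/O. to 4

O winning at [X./X./OX/O.]: False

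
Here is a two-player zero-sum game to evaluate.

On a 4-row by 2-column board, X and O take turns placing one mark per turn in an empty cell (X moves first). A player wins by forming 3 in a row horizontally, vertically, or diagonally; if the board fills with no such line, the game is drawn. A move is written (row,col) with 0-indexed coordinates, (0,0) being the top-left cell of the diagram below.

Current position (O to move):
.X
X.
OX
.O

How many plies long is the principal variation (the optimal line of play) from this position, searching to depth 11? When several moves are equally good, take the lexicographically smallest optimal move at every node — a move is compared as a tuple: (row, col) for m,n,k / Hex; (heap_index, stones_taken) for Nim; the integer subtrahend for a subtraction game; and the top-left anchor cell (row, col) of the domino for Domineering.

ply 1, O at .X/X./OX/.O | (0,0)=-1→OX/X./OX/.O; (1,1)=+0→.X/XO/OX/.O*; (3,0)=-1→.X/X./OX/OO
ply 2, X at .X/XO/OX/.O | (0,0)=+0→XX/XO/OX/.O*; (3,0)=+0→.X/XO/OX/XO
ply 3, O at XX/XO/OX/.O | (3,0)=+0→XX/XO/OX/OO*
ply 4: XX/XO/OX/OO is terminal +0 (X); from .X/X./OX/.O depth 11

PV length from [.X/X./OX/.O]: 3 plies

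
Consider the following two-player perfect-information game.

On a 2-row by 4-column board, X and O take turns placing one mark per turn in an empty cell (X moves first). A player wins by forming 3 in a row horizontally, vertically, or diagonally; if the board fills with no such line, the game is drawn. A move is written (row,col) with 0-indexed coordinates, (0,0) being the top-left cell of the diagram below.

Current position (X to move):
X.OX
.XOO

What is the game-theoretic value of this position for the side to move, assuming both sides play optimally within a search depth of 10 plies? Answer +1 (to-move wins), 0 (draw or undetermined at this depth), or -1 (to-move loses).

value(X.OX/.XOO, X) = 0

ply 1, X at X.OX/.XOO | (0,1)=+0→XXOX/.XOO*; (1,0)=+0→X.OX/XXOO
ply 2, O at XXOX/.XOO | (1,0)=+0→XXOX/OXOO*
ply 3: XXOX/OXOO is terminal +0 (X); from X.OX/.XOO depth 10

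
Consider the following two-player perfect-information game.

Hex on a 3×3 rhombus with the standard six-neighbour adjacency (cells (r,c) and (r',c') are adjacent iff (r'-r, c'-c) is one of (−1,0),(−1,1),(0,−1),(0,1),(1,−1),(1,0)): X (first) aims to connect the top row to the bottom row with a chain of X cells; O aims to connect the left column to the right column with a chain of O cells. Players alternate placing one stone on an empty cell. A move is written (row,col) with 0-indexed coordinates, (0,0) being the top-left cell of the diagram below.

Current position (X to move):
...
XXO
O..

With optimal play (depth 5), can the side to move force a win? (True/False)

ply 1, X at .../XXO/O.. | (0,0)=-1→X../XXO/O..; (0,1)=-1→.X./XXO/O..; (0,2)=-1→..X/XXO/O..; (2,1)=+1→.../XXO/OX.*; (2,2)=-1→.../XXO/O.X
ply 2, O at .../XXO/OX. | (0,0)=-1→O../XXO/OX.*; (0,1)=-1→.O./XXO/OX.; (0,2)=-1→..O/XXO/OX.; (2,2)=-1→.../XXO/OXO
ply 3, X at O../XXO/OX. | (0,1)=+1→OX./XXO/OX.*; (0,2)=+1→O.X/XXO/OX.; (2,2)=+1→O../XXO/OXX
ply 4: OX./XXO/OX. is terminal -1 (O); from .../XXO/O.. depth 5

X winning at [.../XXO/O..]: True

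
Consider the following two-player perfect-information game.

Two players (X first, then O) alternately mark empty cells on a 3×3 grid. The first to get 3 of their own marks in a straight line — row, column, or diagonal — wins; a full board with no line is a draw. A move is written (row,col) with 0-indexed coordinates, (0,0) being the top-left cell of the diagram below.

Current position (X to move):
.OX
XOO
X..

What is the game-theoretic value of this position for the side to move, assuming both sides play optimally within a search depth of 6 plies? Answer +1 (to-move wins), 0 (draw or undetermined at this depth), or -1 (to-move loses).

value(.OX/XOO/X.., X) = +1

p1 X@[.OX/XOO/X..]: (0,0)[XOX/XOO/X..]+1* (2,1)[.OX/XOO/XX.]+1 (2,2)[.OX/XOO/X.X]-1
p2 O@[XOX/XOO/X..] terminal -1; root [.OX/XOO/X..] d6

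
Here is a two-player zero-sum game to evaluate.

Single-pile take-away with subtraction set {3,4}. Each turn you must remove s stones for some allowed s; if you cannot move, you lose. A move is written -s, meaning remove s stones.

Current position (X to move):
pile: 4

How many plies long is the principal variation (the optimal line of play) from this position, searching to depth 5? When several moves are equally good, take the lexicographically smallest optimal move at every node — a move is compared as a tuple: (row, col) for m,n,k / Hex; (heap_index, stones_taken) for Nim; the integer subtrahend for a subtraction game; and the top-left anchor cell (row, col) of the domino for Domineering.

ply 1, X at 4 | -3=+1→1*; -4=+1→0
ply 2: 1 is terminal -1 (O); from 4 depth 5

PV length from [4]: 1 ply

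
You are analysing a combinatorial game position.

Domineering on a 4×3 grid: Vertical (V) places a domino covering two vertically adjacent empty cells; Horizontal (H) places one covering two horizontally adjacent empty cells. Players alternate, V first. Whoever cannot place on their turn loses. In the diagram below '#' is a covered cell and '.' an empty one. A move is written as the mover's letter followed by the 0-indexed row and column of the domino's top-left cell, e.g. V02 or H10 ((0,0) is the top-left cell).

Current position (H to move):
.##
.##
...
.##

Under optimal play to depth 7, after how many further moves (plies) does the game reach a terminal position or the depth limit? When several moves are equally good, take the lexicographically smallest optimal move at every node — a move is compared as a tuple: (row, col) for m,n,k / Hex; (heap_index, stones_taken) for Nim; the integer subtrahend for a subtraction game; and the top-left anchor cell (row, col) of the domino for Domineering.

[.##/.##/.../.##] H move#1: H20:-1/.##/.##/##./.##*, H21:-1/.##/.##/.##/.##
[.##/.##/##./.##] V move#2: V00:+1/###/###/##./.##*
[###/###/##./.##] end (terminal -1, H#3); searched .##/.##/.../.## to 7

PV length from [.##/.##/.../.##]: 2 plies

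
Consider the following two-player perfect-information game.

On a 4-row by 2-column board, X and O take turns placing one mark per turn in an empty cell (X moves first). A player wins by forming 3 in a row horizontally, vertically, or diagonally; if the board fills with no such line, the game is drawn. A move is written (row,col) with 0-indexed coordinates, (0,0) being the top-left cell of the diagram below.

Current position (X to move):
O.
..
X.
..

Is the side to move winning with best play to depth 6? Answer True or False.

X winning at [O./../X./..]: False

p1 X@[O./../X./..]: (0,1)[OX/../X./..]+0* (1,0)[O./X./X./..]+0 (1,1)[O./.X/X./..]+0 (2,1)[O./../XX/..]+0 (3,0)[O./../X./X.]+0 (3,1)[O./../X./.X]+0
p2 O@[OX/../X./..]: (1,0)[OX/O./X./..]+0* (1,1)[OX/.O/X./..]+0 (2,1)[OX/../XO/..]+0 (3,0)[OX/../X./O.]+0 (3,1)[OX/../X./.O]+0
p3 X@[OX/O./X./..]: (1,1)[OX/OX/X./..]+0* (2,1)[OX/O./XX/..]+0 (3,0)[OX/O./X./X.]+0 (3,1)[OX/O./X./.X]+0
p4 O@[OX/OX/X./..]: (2,1)[OX/OX/XO/..]+0* (3,0)[OX/OX/X./O.]-1 (3,1)[OX/OX/X./.O]-1
p5 X@[OX/OX/XO/..]: (3,0)[OX/OX/XO/X.]+0* (3,1)[OX/OX/XO/.X]+0
p6 O@[OX/OX/XO/X.]: (3,1)[OX/OX/XO/XO]+0*
p7 X@[OX/OX/XO/XO] terminal +0; root [O./../X./..] d6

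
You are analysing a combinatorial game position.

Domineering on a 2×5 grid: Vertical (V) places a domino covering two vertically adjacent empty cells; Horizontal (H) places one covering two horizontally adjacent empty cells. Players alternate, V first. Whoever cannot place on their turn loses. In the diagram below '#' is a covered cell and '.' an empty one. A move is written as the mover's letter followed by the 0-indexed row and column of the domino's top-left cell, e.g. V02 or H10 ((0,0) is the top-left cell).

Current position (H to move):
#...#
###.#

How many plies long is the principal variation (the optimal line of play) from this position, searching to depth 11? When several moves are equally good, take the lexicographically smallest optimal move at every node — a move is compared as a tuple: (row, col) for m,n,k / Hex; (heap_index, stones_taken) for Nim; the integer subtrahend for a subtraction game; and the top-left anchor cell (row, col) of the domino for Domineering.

PV length from [#...#/###.#]: 1 ply

ply 1, H at #...#/###.# | H01=-1→###.#/###.#; H02=+1→#.###/###.#*
ply 2: #.###/###.# is terminal -1 (V); from #...#/###.# depth 11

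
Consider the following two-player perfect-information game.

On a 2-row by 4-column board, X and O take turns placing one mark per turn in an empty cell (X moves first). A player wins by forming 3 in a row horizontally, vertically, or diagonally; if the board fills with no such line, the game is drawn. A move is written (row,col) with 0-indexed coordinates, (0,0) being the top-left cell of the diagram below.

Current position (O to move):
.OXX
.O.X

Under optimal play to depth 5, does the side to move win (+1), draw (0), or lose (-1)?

ply 1, O at .OXX/.O.X | (0,0)=+0→OOXX/.O.X*; (1,0)=+0→.OXX/OO.X; (1,2)=+0→.OXX/.OOX
ply 2, X at OOXX/.O.X | (1,0)=+0→OOXX/XO.X*; (1,2)=+0→OOXX/.OXX
ply 3, O at OOXX/XO.X | (1,2)=+0→OOXX/XOOX*
ply 4: OOXX/XOOX is terminal +0 (X); from .OXX/.O.X depth 5

value(.OXX/.O.X, O) = 0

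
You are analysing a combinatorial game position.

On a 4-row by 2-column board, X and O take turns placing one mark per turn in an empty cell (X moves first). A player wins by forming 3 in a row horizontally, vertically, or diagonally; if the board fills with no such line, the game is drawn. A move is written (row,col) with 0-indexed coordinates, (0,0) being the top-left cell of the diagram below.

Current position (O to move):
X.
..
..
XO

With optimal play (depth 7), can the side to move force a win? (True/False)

O winning at [X./../../XO]: False

ply 1, O at X./../../XO | (0,1)=+0→XO/../../XO*; (1,0)=+0→X./O./../XO; (1,1)=+0→X./.O/../XO; (2,0)=+0→X./../O./XO; (2,1)=+0→X./../.O/XO
ply 2, X at XO/../../XO | (1,0)=+0→XO/X./../XO*; (1,1)=+0→XO/.X/../XO; (2,0)=+0→XO/../X./XO; (2,1)=+0→XO/../.X/XO
ply 3, O at XO/X./../XO | (1,1)=-1→XO/XO/../XO; (2,0)=+0→XO/X./O./XO*; (2,1)=-1→XO/X./.O/XO
ply 4, X at XO/X./O./XO | (1,1)=+0→XO/XX/O./XO*; (2,1)=+0→XO/X./OX/XO
ply 5, O at XO/XX/O./XO | (2,1)=+0→XO/XX/OO/XO*
ply 6: XO/XX/OO/XO is terminal +0 (X); from X./../../XO depth 7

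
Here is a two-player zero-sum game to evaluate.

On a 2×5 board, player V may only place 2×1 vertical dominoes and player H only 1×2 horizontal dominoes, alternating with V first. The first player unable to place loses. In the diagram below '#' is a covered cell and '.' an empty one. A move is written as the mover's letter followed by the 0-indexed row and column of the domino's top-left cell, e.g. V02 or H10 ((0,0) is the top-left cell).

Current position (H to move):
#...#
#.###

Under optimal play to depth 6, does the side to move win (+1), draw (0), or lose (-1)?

[#...#/#.###] H move#1: H01:+1/###.#/#.###*, H02:-1/#.###/#.###
[###.#/#.###] end (terminal -1, V#2); searched #...#/#.### to 6

value(#...#/#.###, H) = +1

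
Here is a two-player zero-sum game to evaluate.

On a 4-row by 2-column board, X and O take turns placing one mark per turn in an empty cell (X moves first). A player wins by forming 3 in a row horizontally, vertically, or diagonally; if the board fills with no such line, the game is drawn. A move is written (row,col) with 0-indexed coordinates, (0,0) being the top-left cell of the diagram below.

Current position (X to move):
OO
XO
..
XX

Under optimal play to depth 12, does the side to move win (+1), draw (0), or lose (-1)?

ply 1, X at OO/XO/../XX | (2,0)=+1→OO/XO/X./XX*; (2,1)=+0→OO/XO/.X/XX
ply 2: OO/XO/X./XX is terminal -1 (O); from OO/XO/../XX depth 12

value(OO/XO/../XX, X) = +1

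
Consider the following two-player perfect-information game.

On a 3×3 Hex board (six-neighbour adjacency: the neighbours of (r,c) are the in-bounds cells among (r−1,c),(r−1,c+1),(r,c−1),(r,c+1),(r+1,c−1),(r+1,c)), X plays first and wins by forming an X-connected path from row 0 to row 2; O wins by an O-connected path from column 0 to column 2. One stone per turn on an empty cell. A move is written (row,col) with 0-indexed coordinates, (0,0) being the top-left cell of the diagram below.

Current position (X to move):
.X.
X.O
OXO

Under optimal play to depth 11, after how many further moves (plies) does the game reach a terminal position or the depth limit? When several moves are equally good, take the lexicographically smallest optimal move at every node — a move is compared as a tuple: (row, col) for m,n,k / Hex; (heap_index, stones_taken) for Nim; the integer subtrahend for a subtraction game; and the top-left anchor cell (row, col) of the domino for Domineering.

PV length from [.X./X.O/OXO]: 1 ply

ply 1, X at .X./X.O/OXO | (0,0)=-1→XX./X.O/OXO; (0,2)=-1→.XX/X.O/OXO; (1,1)=+1→.X./XXO/OXO*
ply 2: .X./XXO/OXO is terminal -1 (O); from .X./X.O/OXO depth 11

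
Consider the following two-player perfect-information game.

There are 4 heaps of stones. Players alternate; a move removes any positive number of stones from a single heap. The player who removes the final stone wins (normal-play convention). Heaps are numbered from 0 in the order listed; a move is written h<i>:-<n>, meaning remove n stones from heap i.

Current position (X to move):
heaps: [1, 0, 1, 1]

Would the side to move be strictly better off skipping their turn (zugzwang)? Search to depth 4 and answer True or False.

[(1,0,1,1)] X move#1: h0:-1:+1/(0,0,1,1)*, h2:-1:+1/(1,0,0,1), h3:-1:+1/(1,0,1,0)
[(0,0,1,1)] O move#2: h2:-1:-1/(0,0,0,1)*, h3:-1:-1/(0,0,1,0)
[(0,0,0,1)] X move#3: h3:-1:+1/(0,0,0,0)*
[(0,0,0,0)] end (terminal -1, O#4); searched (1,0,1,1) to 4
suppose X passes — search the same position with O to move:
pass> [(1,0,1,1)] O move#1: h0:-1:+1/(0,0,1,1)*, h2:-1:+1/(1,0,0,1), h3:-1:+1/(1,0,1,0)
pass> [(0,0,1,1)] X move#2: h2:-1:-1/(0,0,0,1)*, h3:-1:-1/(0,0,1,0)
pass> [(0,0,0,1)] O move#3: h3:-1:+1/(0,0,0,0)*
pass> [(0,0,0,0)] end (terminal -1, X#4); searched (1,0,1,1) to 4
for X: play +1, pass -1

zugzwang((1,0,1,1), X) = False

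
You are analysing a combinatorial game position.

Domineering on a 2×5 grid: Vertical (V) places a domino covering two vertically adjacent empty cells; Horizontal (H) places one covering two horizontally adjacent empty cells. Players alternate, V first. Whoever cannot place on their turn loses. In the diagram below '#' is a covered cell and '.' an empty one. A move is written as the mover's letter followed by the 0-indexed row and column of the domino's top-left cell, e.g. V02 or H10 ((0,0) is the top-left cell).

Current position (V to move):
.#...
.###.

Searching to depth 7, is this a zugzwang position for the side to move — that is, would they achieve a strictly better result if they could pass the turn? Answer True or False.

[.#.../.###.] V move#1: V00:-1/##.../####., V04:+1/.#..#/.####*
[.#..#/.####] H move#2: H02:-1/.####/.####*
[.####/.####] V move#3: V00:+1/#####/#####*
[#####/#####] end (terminal -1, H#4); searched .#.../.###. to 7
if V skipped the turn, H would face:
~ [.#.../.###.] H move#1: H02:-1/.###./.###.*, H03:-1/.#.##/.###.
~ [.###./.###.] V move#2: V00:+1/####./####.*, V04:+1/.####/.####
~ [####./####.] end (terminal -1, H#3); searched .#.../.###. to 7
compare (V): move=+1 vs pass=+1

zugzwang(.#.../.###., V) = False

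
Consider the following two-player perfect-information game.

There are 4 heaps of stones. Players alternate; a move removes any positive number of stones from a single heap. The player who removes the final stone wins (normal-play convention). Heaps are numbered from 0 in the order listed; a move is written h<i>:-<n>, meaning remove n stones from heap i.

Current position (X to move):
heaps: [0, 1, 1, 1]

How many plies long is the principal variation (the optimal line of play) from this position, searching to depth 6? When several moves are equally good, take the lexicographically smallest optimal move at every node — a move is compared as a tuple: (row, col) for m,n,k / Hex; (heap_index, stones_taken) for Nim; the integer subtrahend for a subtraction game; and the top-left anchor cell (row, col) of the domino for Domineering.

PV length from [(0,1,1,1)]: 3 plies

[(0,1,1,1)] X move#1: h1:-1:+1/(0,0,1,1)*, h2:-1:+1/(0,1,0,1), h3:-1:+1/(0,1,1,0)
[(0,0,1,1)] O move#2: h2:-1:-1/(0,0,0,1)*, h3:-1:-1/(0,0,1,0)
[(0,0,0,1)] X move#3: h3:-1:+1/(0,0,0,0)*
[(0,0,0,0)] end (terminal -1, O#4); searched (0,1,1,1) to 6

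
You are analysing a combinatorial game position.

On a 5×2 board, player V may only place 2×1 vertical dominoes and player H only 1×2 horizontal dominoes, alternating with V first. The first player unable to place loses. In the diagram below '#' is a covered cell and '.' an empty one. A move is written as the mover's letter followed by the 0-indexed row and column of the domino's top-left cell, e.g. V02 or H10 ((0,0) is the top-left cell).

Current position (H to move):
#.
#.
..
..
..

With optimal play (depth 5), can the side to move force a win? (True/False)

ply 1, H at #./#./../../.. | H20=-1→#./#./##/../..; H30=+1→#./#./../##/..*; H40=-1→#./#./../../##
ply 2, V at #./#./../##/.. | V01=-1→##/##/../##/..*; V11=-1→#./##/.#/##/..
ply 3, H at ##/##/../##/.. | H20=+1→##/##/##/##/..*; H40=+1→##/##/../##/##
ply 4: ##/##/##/##/.. is terminal -1 (V); from #./#./../../.. depth 5

H winning at [#./#./../../..]: True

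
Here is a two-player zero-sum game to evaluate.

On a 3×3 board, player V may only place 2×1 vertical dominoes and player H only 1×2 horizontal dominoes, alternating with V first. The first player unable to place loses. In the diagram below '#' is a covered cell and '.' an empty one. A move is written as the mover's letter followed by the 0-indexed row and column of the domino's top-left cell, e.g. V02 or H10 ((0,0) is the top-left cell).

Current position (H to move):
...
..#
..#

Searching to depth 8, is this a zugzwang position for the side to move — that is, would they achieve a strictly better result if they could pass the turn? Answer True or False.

zugzwang(.../..#/..#, H) = False

[.../..#/..#] H move#1: H00:-1/##./..#/..#, H01:-1/.##/..#/..#, H10:+1/.../###/..#*, H20:-1/.../..#/###
[.../###/..#] end (terminal -1, V#2); searched .../..#/..# to 8
if H skipped the turn, V would face:
~ [.../..#/..#] V move#1: V00:+1/#../#.#/..#*, V01:+1/.#./.##/..#, V10:+1/.../#.#/#.#, V11:+1/.../.##/.##
~ [#../#.#/..#] H move#2: H01:-1/###/#.#/..#*, H20:-1/#../#.#/###
~ [###/#.#/..#] V move#3: V11:+1/###/###/.##*
~ [###/###/.##] end (terminal -1, H#4); searched .../..#/..# to 8
compare (H): move=+1 vs pass=-1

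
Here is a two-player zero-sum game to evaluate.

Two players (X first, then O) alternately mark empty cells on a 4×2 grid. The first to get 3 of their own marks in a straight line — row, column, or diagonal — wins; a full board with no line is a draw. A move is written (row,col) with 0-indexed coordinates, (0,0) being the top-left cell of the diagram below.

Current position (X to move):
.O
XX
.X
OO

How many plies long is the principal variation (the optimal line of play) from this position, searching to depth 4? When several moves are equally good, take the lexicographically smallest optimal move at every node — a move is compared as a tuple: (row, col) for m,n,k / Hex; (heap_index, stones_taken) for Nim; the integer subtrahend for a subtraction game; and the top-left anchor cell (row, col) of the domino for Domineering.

p1 X@[.O/XX/.X/OO]: (0,0)[XO/XX/.X/OO]+0* (2,0)[.O/XX/XX/OO]+0
p2 O@[XO/XX/.X/OO]: (2,0)[XO/XX/OX/OO]+0*
p3 X@[XO/XX/OX/OO] terminal +0; root [.O/XX/.X/OO] d4

PV length from [.O/XX/.X/OO]: 2 plies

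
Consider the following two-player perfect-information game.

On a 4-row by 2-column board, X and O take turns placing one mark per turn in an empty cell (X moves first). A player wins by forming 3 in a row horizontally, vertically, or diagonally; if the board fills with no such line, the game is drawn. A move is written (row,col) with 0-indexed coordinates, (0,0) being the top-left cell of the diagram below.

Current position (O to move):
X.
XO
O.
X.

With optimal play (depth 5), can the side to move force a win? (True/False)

O winning at [X./XO/O./X.]: True

ply 1, O at X./XO/O./X. | (0,1)=+0→XO/XO/O./X.; (2,1)=+1→X./XO/OO/X.*; (3,1)=+0→X./XO/O./XO
ply 2, X at X./XO/OO/X. | (0,1)=-1→XX/XO/OO/X.*; (3,1)=-1→X./XO/OO/XX
ply 3, O at XX/XO/OO/X. | (3,1)=+1→XX/XO/OO/XO*
ply 4: XX/XO/OO/XO is terminal -1 (X); from X./XO/O./X. depth 5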